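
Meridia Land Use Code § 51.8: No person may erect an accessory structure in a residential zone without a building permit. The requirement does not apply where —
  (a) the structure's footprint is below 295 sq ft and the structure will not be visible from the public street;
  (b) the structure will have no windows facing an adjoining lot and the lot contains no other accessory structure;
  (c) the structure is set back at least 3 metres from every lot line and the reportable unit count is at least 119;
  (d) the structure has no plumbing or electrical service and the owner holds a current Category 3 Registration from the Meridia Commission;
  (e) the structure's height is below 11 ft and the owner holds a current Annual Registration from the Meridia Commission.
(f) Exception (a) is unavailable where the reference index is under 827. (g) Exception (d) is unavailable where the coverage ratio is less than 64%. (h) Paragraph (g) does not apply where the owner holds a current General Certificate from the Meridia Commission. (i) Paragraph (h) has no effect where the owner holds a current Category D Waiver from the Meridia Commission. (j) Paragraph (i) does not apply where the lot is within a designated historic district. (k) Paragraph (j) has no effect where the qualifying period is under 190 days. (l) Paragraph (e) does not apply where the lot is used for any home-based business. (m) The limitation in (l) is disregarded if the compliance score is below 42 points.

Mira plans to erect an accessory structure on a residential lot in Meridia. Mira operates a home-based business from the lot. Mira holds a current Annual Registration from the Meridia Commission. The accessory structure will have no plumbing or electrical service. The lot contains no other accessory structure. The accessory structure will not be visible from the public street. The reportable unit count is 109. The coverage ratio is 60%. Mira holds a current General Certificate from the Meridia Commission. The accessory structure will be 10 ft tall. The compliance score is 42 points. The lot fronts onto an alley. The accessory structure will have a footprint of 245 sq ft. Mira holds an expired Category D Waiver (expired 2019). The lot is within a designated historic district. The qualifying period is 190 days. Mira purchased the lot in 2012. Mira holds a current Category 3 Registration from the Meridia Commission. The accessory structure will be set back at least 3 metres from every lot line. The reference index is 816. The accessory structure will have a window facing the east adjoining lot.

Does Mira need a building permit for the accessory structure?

Exception (a) is satisfied on its face — the structure's footprint is 245 sq ft, below the 295 sq ft limit; the structure will not be visible from the street. But applying paragraph (f): (f) operates against (a): the reference index is 816, under the 827 limit. (a) is therefore removed.
Exception (b) does not apply: a window faces an adjoining lot.
Exception (c) does not apply: the reportable unit count is 109, short of 119.
Exception (d): there is no plumbing or electrical service; a current Category 3 Registration is held — every condition holds. As to paragraphs (g)–(k): (g) would limit (d) — the coverage ratio is 60%, less than the 64% limit — but (h) sets (g) aside: (h) operates against (g): a current General Certificate is held. (i), which would lift (h), does not operate here — no current Category D Waiver is held. (d) remains available.
All of (e)'s requirements are met (the structure's height is 10 ft, below the 11 ft limit; a current Annual Registration is held). But: (l) is engaged — a home-based business operates on the lot. (m) is not triggered (the compliance score is 42 points, not below 42 points), so (l) stands. So (e) is unavailable.

No — exception (d) applies; Mira does not need a building permit.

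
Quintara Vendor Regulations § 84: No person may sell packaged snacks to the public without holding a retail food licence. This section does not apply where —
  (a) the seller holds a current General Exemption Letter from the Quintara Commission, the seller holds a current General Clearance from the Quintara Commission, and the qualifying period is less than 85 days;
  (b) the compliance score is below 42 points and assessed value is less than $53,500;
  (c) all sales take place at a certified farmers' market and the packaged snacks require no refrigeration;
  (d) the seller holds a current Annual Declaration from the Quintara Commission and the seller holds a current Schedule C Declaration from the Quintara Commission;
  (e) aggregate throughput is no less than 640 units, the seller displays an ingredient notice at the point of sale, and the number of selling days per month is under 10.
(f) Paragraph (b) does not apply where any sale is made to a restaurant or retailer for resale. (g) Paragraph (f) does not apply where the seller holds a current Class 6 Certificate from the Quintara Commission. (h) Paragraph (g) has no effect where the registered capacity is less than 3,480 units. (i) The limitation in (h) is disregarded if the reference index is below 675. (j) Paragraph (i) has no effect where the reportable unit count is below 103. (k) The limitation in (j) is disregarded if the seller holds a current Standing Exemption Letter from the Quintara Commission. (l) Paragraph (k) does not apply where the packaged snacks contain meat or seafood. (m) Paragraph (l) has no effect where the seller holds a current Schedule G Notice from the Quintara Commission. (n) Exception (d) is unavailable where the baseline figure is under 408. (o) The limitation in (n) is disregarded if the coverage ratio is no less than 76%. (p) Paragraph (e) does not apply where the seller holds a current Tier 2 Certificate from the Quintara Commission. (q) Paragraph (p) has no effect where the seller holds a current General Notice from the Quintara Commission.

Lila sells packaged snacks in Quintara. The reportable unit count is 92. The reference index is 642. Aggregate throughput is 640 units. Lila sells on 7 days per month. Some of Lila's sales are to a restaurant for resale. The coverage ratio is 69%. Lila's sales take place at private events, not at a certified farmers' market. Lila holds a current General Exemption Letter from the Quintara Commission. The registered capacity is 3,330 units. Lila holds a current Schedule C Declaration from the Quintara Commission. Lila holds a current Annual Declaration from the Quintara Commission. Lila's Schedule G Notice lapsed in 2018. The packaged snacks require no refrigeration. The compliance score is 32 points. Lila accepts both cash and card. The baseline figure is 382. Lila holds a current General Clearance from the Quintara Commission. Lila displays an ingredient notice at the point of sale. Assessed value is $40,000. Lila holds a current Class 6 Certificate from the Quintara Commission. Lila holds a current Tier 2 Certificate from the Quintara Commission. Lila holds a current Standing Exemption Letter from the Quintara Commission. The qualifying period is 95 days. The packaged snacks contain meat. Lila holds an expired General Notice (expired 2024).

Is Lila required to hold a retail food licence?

Yes — Lila must hold a retail food licence.

Exception (a) requires that the qualifying period is less than 85 days; but the qualifying period is 95 days, not less than 85 days, so (a) is unavailable.
Exception (b) is satisfied on its face — the compliance score is 32 points, below the 42 points limit; assessed value is $40,000, less than the $53,500 limit. But applying paragraphs (f)–(m): (f) is triggered — some sales are to a restaurant for resale. (g) would limit (f) — a current Class 6 Certificate is held — but (h) sets (g) aside: (h) is engaged — the registered capacity is 3,330 units, less than the 3,480 units limit. (i) would limit (h) — the reference index is 642, below the 675 limit — but (j) sets (i) aside: (j) is engaged — the reportable unit count is 92, below the 103 limit. (k) would limit (j) — a current Standing Exemption Letter is held — but (l) sets (k) aside: (l) operates against (k): the packaged snacks contain meat. (m) does not operate here (the Schedule G Notice is not current), so (l) stands. So (b) is unavailable.
Exception (c) does not apply: sales are at private events, not a certified farmers' market.
Exception (d)'s conditions are all satisfied: a current Annual Declaration is held; a current Schedule C Declaration is held. Turning to paragraphs (n)–(o): (n) operates against (d): the baseline figure is 382, under the 408 limit. (o) is not triggered (the coverage ratio is 69%, short of 76%), so (n) stands. Exception (d) does not apply.
All of (e)'s requirements are met (aggregate throughput is 640 units, meeting the 640 units threshold; an ingredient notice is displayed; the number of selling days per month is 7, under the 10 limit). But applying paragraphs (p)–(q): (p) operates — a current Tier 2 Certificate is held. (q), which would lift (p), does not operate here — there is no General Notice in force. Exception (e) does not apply.
No exception is made out. Lila falls within the general rule.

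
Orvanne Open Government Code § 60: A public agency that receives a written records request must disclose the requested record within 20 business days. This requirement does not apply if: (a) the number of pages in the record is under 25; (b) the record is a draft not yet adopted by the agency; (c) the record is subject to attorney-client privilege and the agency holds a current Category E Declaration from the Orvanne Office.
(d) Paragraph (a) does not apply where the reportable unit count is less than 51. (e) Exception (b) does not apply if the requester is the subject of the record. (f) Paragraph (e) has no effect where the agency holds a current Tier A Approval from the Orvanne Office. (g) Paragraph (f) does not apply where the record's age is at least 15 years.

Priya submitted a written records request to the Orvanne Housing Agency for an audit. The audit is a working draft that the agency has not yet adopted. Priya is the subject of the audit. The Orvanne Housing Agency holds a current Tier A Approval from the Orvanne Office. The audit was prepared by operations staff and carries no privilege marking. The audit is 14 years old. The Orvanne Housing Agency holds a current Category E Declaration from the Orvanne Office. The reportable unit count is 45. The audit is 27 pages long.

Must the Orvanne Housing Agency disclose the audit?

No — exception (b) applies; the Orvanne Housing Agency is not required to disclose the audit.

Exception (a) requires that the number of pages in the record is under 25; but the number of pages in the record is 27, not under 25, so (a) is unavailable.
Exception (b) is satisfied on its face — the audit is an unadopted draft. Considering the limiting provisions: (e) operates (Priya is the subject of the audit), but is itself disapplied by (f): (f) operates — a current Tier A Approval is held. (g), which would lift (f), is not triggered — the record's age is 14 years, short of 15 years. Exception (b) stands.
Exception (c) requires that the record is subject to attorney-client privilege; but the audit carries no privilege marking, so (c) is unavailable.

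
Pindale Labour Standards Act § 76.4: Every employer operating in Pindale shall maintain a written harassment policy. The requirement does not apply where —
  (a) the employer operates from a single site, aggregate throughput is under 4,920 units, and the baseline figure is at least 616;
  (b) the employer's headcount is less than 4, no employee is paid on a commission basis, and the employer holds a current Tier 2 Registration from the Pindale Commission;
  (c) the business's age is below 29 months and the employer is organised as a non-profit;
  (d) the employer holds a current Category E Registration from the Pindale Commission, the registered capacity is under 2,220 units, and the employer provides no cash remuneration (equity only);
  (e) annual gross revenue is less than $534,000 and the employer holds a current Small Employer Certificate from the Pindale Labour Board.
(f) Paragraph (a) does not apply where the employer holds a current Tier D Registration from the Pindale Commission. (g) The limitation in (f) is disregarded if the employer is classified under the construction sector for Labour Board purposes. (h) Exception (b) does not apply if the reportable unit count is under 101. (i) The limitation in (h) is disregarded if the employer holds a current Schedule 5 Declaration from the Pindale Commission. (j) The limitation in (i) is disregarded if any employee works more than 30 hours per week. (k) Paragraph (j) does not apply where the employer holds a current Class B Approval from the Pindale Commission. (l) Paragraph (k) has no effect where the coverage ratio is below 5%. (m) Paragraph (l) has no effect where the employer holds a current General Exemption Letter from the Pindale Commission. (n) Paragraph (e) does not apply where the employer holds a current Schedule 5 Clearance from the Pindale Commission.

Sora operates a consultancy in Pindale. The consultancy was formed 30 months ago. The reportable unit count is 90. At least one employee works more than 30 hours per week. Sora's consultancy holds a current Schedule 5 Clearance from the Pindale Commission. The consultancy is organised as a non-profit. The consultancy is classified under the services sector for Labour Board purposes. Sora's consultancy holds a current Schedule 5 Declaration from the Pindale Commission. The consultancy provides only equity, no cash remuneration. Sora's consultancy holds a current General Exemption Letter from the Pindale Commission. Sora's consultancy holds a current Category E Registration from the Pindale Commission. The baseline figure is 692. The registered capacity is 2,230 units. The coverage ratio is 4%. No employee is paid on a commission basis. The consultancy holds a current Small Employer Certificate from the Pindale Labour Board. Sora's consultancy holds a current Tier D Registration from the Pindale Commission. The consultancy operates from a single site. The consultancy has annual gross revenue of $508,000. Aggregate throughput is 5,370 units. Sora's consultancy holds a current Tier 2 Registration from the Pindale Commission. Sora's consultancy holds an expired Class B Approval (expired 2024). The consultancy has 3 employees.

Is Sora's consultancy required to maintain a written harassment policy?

Exception (a) requires that aggregate throughput is under 4,920 units; but aggregate throughput is 5,370 units, not under 4,920 units, so (a) is unavailable.
Exception (b) is satisfied on its face — the employer's headcount is 3, less than the 4 limit; no employee is paid on commission; a current Tier 2 Registration is held. But: (h) is triggered — the reportable unit count is 90, under the 101 limit. (i) would limit (h) — a current Schedule 5 Declaration is held — but (j) sets (i) aside: (j) is triggered — at least one employee exceeds 30 hours/week. (k) is not engaged (there is no Class B Approval in force), so (j) stands. (b) is therefore removed.
Exception (c) does not apply: the business's age is 30 months, not below 29 months.
Exception (d) fails — the registered capacity is 2,230 units, not under 2,220 units.
Exception (e): annual gross revenue is $508,000, less than the $534,000 limit; a current Small Employer Certificate is held — every condition holds. But applying paragraph (n): (n) operates against (e): a current Schedule 5 Clearance is held. Exception (e) does not apply.
No exception displaces § 76.4.

Yes — Sora's consultancy must maintain a written harassment policy.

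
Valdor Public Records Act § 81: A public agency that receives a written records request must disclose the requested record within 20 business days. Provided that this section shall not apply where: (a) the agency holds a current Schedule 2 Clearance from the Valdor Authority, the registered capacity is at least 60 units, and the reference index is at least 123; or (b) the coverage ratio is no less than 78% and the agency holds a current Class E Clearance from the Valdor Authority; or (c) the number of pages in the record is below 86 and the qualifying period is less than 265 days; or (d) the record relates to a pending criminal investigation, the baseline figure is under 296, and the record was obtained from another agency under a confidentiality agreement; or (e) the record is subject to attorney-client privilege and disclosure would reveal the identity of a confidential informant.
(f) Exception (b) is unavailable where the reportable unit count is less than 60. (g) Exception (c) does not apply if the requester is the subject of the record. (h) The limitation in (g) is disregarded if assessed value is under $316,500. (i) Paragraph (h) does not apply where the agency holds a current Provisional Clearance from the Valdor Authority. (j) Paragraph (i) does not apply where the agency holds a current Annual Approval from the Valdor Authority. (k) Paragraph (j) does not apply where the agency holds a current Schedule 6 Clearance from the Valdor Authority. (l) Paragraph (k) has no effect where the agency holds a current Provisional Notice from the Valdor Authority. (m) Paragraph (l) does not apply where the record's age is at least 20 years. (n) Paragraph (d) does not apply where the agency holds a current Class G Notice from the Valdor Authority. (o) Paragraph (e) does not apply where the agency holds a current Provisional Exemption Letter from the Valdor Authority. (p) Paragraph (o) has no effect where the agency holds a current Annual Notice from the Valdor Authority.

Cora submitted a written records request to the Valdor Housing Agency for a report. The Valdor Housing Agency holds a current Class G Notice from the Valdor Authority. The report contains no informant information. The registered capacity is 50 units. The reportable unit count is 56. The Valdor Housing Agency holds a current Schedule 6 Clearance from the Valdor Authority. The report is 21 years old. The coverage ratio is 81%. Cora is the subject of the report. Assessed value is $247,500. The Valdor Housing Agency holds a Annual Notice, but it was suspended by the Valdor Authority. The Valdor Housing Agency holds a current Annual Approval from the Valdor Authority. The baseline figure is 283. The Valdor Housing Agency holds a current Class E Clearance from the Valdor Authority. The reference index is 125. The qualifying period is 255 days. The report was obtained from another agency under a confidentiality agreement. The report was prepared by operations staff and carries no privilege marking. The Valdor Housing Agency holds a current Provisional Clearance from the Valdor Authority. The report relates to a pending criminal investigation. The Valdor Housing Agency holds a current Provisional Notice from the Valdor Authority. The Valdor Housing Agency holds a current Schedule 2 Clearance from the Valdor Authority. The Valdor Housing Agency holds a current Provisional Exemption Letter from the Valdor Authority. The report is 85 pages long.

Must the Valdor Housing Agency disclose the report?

Exception (a) fails — the registered capacity is 50 units, short of 60 units.
Exception (b) is satisfied on its face — the coverage ratio is 81%, meeting the 78% threshold; a current Class E Clearance is held. Turning to paragraph (f): (f) operates against (b): the reportable unit count is 56, less than the 60 limit. So (b) is unavailable.
Exception (c)'s conditions are all satisfied: the number of pages in the record is 85, below the 86 limit; the qualifying period is 255 days, less than the 265 days limit. However, paragraphs (g)–(m) must be considered: (g) operates against (c): Cora is the subject of the report. (h) would limit (g) — assessed value is $247,500, under the $316,500 limit — but (i) sets (h) aside: (i) applies — a current Provisional Clearance is held. (j) would limit (i) — a current Annual Approval is held — but (k) sets (j) aside: (k) is engaged — a current Schedule 6 Clearance is held. (l) applies (a current Provisional Notice is held), but is set aside by (m): (m) is engaged — the record's age is 21 years, meeting the 20 years threshold. (c) is therefore removed.
Exception (d) is satisfied on its face — the report relates to a pending investigation; the baseline figure is 283, under the 296 limit; the report was obtained under a confidentiality agreement. But applying paragraph (n): (n) operates — a current Class G Notice is held. So (d) is unavailable.
Exception (e) fails — the report carries no privilege marking.
No exception displaces § 81.

Yes — the Valdor Housing Agency must disclose the report.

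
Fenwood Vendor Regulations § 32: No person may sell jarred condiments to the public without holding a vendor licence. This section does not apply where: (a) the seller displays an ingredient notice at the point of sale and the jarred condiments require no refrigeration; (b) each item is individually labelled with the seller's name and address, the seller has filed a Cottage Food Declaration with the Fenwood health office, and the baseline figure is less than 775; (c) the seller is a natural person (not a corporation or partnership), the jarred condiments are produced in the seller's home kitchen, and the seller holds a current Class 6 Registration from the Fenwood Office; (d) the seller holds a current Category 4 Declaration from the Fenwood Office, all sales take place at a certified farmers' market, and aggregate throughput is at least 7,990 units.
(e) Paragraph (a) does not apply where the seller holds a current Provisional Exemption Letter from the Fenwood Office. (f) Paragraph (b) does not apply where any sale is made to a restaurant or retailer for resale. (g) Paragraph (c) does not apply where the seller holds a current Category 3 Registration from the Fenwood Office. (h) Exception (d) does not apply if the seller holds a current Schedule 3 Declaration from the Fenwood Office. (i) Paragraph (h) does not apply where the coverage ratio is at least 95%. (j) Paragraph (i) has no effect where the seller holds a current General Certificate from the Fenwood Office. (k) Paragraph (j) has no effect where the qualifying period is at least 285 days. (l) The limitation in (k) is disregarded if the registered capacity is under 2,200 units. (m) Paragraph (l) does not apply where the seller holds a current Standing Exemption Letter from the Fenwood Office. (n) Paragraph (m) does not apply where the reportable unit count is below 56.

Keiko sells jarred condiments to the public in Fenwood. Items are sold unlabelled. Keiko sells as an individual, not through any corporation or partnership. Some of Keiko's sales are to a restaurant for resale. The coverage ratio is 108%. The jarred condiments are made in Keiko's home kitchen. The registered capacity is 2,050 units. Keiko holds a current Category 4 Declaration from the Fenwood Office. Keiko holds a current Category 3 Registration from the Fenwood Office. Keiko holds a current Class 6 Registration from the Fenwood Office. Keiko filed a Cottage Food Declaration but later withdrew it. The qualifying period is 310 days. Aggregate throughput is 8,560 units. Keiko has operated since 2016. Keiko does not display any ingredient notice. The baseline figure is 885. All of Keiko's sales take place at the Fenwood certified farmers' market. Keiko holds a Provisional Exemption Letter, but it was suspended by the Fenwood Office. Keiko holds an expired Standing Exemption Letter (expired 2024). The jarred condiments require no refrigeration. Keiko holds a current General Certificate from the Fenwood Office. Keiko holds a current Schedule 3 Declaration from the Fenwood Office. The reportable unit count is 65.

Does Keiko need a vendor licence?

Yes — Keiko must hold a vendor licence.

Exception (a) requires that the seller displays an ingredient notice at the point of sale; but no ingredient notice is displayed, so (a) is unavailable.
Exception (b) requires that each item is individually labelled with the seller's name and address; but items are sold unlabelled, so (b) is unavailable.
Exception (c): the seller is a natural person; the jarred condiments are home-kitchen produced; a current Class 6 Registration is held — every condition holds. Turning to paragraph (g): (g) operates against (c): a current Category 3 Registration is held. So (c) is unavailable.
Exception (d): a current Category 4 Declaration is held; all sales are at a certified farmers' market; aggregate throughput is 8,560 units, meeting the 7,990 units threshold — every condition holds. But: (h) operates against (d): a current Schedule 3 Declaration is held. (i) would limit (h) — the coverage ratio is 108%, meeting the 95% threshold — but (j) sets (i) aside: (j) operates against (i): a current General Certificate is held. (k) applies (the qualifying period is 310 days, meeting the 285 days threshold), but is displaced by (l): (l) is engaged — the registered capacity is 2,050 units, under the 2,200 units limit. (m), which would lift (l), is inapplicable — no current Standing Exemption Letter is held. Exception (d) does not apply.
No exception applies. The general rule governs.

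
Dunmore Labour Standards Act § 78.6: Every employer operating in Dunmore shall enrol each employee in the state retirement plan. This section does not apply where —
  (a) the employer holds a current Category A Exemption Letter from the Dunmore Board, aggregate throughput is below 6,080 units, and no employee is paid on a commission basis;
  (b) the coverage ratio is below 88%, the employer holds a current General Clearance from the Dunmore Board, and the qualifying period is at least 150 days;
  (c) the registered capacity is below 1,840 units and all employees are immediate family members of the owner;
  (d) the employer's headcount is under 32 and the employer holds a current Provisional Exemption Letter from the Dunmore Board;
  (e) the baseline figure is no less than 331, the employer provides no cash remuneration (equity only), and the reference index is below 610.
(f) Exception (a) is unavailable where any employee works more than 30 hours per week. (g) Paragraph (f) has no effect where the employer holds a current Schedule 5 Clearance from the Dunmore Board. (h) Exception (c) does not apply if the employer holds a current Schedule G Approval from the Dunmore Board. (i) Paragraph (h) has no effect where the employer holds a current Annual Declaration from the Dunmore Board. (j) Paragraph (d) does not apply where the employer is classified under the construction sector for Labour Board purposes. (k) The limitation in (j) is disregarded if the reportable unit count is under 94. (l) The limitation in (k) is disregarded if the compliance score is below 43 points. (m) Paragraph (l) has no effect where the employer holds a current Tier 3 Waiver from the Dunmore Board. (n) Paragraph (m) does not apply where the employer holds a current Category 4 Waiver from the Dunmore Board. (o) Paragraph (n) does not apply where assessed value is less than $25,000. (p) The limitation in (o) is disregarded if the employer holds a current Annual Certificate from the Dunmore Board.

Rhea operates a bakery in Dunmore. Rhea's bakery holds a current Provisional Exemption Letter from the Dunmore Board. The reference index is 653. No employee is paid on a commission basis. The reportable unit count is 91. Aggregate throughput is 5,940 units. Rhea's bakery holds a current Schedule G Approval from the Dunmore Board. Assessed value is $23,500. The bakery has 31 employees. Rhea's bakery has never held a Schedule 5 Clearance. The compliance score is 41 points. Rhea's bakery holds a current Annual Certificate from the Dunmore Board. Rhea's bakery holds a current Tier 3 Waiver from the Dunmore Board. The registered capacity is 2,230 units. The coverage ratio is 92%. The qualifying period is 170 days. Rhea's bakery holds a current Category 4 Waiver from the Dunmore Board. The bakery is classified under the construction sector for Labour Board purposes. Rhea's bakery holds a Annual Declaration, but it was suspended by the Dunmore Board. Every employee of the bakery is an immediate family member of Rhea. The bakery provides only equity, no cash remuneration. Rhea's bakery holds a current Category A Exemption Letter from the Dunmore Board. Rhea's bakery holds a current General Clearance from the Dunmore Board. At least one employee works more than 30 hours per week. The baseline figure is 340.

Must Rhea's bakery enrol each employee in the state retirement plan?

Exception (a) is satisfied on its face — a current Category A Exemption Letter is held; aggregate throughput is 5,940 units, below the 6,080 units limit; no employee is paid on commission. But: (f) operates — at least one employee exceeds 30 hours/week. (g) is inapplicable (the Schedule 5 Clearance is not current), so (f) stands. Exception (a) does not apply.
Exception (b) requires that the coverage ratio is below 88%; but the coverage ratio is 92%, not below 88%, so (b) is unavailable.
Exception (c) requires that the registered capacity is below 1,840 units; but the registered capacity is 2,230 units, not below 1,840 units, so (c) is unavailable.
Exception (d) is satisfied on its face — the employer's headcount is 31, under the 32 limit; a current Provisional Exemption Letter is held. But: (j) operates against (d): the bakery is classified under the construction sector. (k) would limit (j) — the reportable unit count is 91, under the 94 limit — but (l) sets (k) aside: (l) operates against (k): the compliance score is 41 points, below the 43 points limit. (m) would limit (l) — a current Tier 3 Waiver is held — but (n) sets (m) aside: (n) operates against (m): a current Category 4 Waiver is held. (o) applies (assessed value is $23,500, less than the $25,000 limit), but is displaced by (p): (p) operates against (o): a current Annual Certificate is held. So (d) is unavailable.
Exception (e) does not apply: the reference index is 653, not below 610.
None of the exceptions is available; § 78.6 applies in full.

Yes — Rhea's bakery must enrol each employee in the state retirement plan.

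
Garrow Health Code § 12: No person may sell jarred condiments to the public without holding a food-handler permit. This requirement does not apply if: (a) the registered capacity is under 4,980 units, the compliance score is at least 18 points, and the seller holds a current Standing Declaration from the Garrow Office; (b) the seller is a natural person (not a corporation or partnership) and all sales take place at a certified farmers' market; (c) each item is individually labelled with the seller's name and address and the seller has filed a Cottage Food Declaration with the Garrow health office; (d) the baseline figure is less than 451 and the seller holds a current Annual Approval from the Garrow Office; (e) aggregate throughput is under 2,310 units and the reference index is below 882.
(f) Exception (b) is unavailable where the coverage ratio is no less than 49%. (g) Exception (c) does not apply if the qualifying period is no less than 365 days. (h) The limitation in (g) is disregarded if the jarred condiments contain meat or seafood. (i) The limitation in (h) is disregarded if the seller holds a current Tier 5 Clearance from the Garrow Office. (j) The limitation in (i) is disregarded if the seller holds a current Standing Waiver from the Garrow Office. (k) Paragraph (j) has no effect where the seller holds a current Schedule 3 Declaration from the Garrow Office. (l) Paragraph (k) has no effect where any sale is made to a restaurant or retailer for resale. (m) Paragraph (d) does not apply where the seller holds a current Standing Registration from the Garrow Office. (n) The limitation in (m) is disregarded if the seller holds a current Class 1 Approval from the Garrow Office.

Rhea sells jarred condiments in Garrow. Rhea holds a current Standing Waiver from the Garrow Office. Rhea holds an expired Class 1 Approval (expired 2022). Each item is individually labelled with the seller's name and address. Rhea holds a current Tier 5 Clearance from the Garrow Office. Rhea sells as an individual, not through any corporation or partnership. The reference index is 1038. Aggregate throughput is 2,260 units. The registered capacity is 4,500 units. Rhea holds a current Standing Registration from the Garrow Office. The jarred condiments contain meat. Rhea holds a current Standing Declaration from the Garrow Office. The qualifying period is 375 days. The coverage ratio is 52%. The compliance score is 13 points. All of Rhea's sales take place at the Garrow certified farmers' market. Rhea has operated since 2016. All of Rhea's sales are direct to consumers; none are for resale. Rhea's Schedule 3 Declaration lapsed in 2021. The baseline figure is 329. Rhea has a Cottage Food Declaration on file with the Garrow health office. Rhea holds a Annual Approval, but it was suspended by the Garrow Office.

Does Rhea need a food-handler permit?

Exception (a) requires that the compliance score is at least 18 points; but the compliance score is 13 points, short of 18 points, so (a) is unavailable.
Exception (b) is satisfied on its face — the seller is a natural person; all sales are at a certified farmers' market. But applying paragraph (f): (f) operates against (b): the coverage ratio is 52%, meeting the 49% threshold. So (b) is unavailable.
Exception (c): items are individually labelled; a Cottage Food Declaration is on file — every condition holds. Applying paragraphs (g)–(l): (g) applies (the qualifying period is 375 days, meeting the 365 days threshold), but is overridden by (h): (h) is triggered — the jarred condiments contain meat. (i) would limit (h) — a current Tier 5 Clearance is held — but (j) sets (i) aside: (j) applies — a current Standing Waiver is held. (k), which would lift (j), is not engaged — there is no Schedule 3 Declaration in force. (c) remains available.
Exception (d) fails — the Annual Approval is not current.
Exception (e) fails — the reference index is 1,038, not below 882.

No — exception (c) applies; Rhea is not required to hold a food-handler permit.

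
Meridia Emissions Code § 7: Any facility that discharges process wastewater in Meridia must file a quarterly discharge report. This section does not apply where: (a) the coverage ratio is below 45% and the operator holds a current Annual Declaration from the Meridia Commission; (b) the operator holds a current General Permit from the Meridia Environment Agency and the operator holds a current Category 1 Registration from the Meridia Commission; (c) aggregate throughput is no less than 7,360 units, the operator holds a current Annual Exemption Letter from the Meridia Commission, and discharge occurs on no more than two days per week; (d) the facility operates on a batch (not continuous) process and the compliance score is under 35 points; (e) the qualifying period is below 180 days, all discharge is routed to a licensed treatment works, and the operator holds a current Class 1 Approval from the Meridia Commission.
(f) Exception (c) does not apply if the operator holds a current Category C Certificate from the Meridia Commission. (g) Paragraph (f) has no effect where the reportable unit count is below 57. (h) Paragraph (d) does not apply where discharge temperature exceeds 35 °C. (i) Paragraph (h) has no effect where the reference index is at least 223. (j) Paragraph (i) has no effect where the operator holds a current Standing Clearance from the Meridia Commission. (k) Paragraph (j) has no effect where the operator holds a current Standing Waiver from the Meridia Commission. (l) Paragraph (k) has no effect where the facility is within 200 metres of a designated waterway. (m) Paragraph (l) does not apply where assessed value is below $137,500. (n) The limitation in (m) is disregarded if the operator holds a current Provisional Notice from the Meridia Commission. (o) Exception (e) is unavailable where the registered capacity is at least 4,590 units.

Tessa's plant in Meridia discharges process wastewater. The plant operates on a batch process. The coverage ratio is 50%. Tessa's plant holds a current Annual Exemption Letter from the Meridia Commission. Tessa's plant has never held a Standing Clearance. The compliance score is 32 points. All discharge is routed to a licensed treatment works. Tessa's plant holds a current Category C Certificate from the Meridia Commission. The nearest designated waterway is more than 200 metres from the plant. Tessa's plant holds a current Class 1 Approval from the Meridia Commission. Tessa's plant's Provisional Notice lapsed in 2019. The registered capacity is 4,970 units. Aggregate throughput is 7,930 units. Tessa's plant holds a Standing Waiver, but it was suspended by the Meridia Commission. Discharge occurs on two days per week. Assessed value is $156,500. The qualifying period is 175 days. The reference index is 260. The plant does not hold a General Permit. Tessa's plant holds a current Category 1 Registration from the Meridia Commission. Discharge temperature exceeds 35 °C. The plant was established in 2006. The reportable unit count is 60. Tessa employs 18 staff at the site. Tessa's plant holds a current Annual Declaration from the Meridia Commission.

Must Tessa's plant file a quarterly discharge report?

No — exception (d) applies; Tessa's plant is not required to file a quarterly discharge report.

Exception (a) fails — the coverage ratio is 50%, not below 45%.
Exception (b) fails — no General Permit is held.
Exception (c): aggregate throughput is 7,930 units, meeting the 7,360 units threshold; a current Annual Exemption Letter is held; discharge occurs on no more than two days per week — every condition holds. However, paragraphs (f)–(g) must be considered: (f) operates — a current Category C Certificate is held. (g) is not engaged (the reportable unit count is 60, not below 57), so (f) stands. (c) is therefore removed.
Exception (d): the facility operates on a batch process; the compliance score is 32 points, under the 35 points limit — every condition holds. Applying paragraphs (h)–(n): (h) would limit (d) — discharge temperature exceeds 35 °C — but (i) sets (h) aside: (i) is engaged — the reference index is 260, meeting the 223 threshold. (j), which would lift (i), is inapplicable — there is no Standing Clearance in force. Exception (d) stands.
All of (e)'s requirements are met (the qualifying period is 175 days, below the 180 days limit; discharge is routed to a licensed treatment works; a current Class 1 Approval is held). But applying paragraph (o): (o) operates — the registered capacity is 4,970 units, meeting the 4,590 units threshold. So (e) is unavailable.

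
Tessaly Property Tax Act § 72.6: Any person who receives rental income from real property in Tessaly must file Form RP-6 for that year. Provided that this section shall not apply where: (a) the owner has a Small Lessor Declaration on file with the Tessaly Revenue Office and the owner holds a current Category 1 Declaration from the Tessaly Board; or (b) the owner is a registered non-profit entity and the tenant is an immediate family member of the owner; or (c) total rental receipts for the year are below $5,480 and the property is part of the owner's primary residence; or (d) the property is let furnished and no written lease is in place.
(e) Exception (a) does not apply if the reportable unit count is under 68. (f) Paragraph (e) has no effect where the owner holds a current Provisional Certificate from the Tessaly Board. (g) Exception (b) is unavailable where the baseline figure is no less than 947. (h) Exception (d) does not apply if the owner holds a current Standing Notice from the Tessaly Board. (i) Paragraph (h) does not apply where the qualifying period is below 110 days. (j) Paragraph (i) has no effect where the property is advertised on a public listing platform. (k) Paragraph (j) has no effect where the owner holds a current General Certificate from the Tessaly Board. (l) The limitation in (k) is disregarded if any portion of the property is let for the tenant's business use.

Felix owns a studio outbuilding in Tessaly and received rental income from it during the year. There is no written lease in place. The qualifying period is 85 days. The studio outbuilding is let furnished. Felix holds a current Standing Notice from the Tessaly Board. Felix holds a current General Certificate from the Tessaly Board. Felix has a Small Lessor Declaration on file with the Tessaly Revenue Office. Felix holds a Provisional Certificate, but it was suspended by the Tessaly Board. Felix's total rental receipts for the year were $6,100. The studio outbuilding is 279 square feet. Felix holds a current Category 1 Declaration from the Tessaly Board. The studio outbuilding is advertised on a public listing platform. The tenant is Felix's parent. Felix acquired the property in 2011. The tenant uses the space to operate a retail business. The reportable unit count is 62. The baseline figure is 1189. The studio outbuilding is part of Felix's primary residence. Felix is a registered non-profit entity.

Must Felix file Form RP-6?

Exception (a): a Small Lessor Declaration is on file; a current Category 1 Declaration is held — every condition holds. But applying paragraphs (e)–(f): (e) applies — the reportable unit count is 62, under the 68 limit. (f) is not triggered (the Provisional Certificate is not current), so (e) stands. (a) is therefore removed.
All of (b)'s requirements are met (Felix is a registered non-profit; the tenant is an immediate family member). But: (g) is engaged — the baseline figure is 1,189, meeting the 947 threshold. Exception (b) does not apply.
Exception (c) does not apply: total rental receipts for the year are $6,100, not below $5,480.
Exception (d)'s conditions are all satisfied: the property is let furnished; there is no written lease. But applying paragraphs (h)–(l): (h) applies — a current Standing Notice is held. (i) applies (the qualifying period is 85 days, below the 110 days limit), but yields to (j): (j) operates against (i): the property is publicly advertised. (k) is engaged (a current General Certificate is held), but is set aside by (l): (l) is engaged — the space is let for business use. Exception (d) does not apply.
Every exception is unavailable, so the rule governs.

Yes — Felix must file Form RP-6.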